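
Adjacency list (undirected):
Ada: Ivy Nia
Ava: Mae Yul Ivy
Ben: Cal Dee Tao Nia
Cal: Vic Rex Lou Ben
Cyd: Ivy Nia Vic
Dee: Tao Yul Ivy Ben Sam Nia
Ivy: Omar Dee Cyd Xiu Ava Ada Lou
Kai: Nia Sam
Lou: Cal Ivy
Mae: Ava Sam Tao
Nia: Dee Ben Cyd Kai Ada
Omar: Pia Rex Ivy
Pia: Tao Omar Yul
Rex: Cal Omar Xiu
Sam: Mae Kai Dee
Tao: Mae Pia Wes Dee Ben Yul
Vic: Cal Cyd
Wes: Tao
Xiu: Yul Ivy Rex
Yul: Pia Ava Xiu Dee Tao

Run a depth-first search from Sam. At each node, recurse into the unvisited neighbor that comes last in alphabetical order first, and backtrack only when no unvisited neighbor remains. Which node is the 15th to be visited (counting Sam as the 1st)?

Kai

Visit Sam
Sam → Mae
Mae → Tao
Tao → Yul
Yul → Xiu
Xiu → Rex
Rex → Omar
Omar → Pia
Omar → Ivy
Ivy → Lou
Lou → Cal
Cal → Vic
Vic → Cyd
Cyd → Nia
Nia → Kai
Nia → Dee
Dee → Ben
Nia → Ada
Ivy → Ava
Tao → Wes

Visit order: Sam, Mae, Tao, Yul, Xiu, Rex, Omar, Pia, Ivy, Lou, Cal, Vic, Cyd, Nia, Kai, Dee, Ben, Ada, Ava, Wes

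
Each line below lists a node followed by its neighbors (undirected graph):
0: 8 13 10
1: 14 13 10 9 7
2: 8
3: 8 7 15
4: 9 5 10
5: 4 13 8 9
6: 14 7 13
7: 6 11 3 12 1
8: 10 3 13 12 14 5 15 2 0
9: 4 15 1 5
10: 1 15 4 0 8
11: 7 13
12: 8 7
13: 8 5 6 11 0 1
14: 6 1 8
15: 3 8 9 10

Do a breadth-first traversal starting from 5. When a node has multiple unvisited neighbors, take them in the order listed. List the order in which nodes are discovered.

Visit 5; enqueue 4, 13, 8, 9 → queue [4, 13, 8, 9]
Visit 4; enqueue 10 → queue [13, 8, 9, 10]
Visit 13; enqueue 6, 11, 0, 1 → queue [8, 9, 10, 6, 11, 0, 1]
Visit 8; enqueue 3, 12, 14, 15, 2 → queue [9, 10, 6, 11, 0, 1, 3, 12, 14, 15, 2]
Visit 9 → queue [10, 6, 11, 0, 1, 3, 12, 14, 15, 2]
Visit 10 → queue [6, 11, 0, 1, 3, 12, 14, 15, 2]
Visit 6; enqueue 7 → queue [11, 0, 1, 3, 12, 14, 15, 2, 7]
Visit 11 → queue [0, 1, 3, 12, 14, 15, 2, 7]
Visit 0 → queue [1, 3, 12, 14, 15, 2, 7]
Visit 1 → queue [3, 12, 14, 15, 2, 7]
Visit 3 → queue [12, 14, 15, 2, 7]
Visit 12 → queue [14, 15, 2, 7]
Visit 14 → queue [15, 2, 7]
Visit 15 → queue [2, 7]
Visit 2 → queue [7]
Visit 7 → queue []

5, 4, 13, 8, 9, 10, 6, 11, 0, 1, 3, 12, 14, 15, 2, 7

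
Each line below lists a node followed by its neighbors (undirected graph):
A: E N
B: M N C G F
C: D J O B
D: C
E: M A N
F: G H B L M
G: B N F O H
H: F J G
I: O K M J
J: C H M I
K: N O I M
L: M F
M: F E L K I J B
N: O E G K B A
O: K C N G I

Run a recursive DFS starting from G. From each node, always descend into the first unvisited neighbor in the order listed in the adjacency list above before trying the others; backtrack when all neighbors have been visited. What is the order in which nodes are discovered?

G → B → M → F → H → J → C → D → O → K → N → E → A → I → L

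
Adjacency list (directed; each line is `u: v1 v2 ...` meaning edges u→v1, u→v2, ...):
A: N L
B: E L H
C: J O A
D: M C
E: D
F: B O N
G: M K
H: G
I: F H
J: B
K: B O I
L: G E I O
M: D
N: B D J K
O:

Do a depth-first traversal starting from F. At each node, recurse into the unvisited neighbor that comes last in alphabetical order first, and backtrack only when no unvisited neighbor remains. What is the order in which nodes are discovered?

Visit F
F → O
F → N
N → K
K → I
I → H
H → G
G → M
M → D
D → C
C → J
J → B
B → L
L → E
C → A

F, O, N, K, I, H, G, M, D, C, J, B, L, E, A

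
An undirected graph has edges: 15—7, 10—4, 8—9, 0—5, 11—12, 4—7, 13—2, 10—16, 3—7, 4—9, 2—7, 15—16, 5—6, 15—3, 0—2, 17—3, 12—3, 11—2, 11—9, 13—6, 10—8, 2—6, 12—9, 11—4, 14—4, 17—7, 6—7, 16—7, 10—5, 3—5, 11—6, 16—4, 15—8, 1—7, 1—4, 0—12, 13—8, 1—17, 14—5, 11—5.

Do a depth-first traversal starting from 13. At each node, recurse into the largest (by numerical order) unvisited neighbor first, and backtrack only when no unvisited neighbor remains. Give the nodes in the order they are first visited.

13, 8, 15, 16, 10, 5, 14, 4, 11, 12, 9, 3, 17, 7, 6, 2, 0, 1

Visit 13
13 → 8
8 → 15
15 → 16
16 → 10
10 → 5
5 → 14
14 → 4
4 → 11
11 → 12
12 → 9
12 → 3
3 → 17
17 → 7
7 → 6
6 → 2
2 → 0
7 → 1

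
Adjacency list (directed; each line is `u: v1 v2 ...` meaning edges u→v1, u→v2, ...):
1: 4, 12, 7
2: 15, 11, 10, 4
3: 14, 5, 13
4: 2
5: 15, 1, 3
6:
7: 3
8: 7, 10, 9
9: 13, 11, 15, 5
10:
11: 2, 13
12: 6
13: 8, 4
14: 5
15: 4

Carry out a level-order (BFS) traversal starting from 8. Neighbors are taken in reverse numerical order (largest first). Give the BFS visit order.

Visit 8; enqueue 10, 9, 7 → queue [10, 9, 7]
Visit 10 → queue [9, 7]
Visit 9; enqueue 15, 13, 11, 5 → queue [7, 15, 13, 11, 5]
Visit 7; enqueue 3 → queue [15, 13, 11, 5, 3]
Visit 15; enqueue 4 → queue [13, 11, 5, 3, 4]
Visit 13 → queue [11, 5, 3, 4]
Visit 11; enqueue 2 → queue [5, 3, 4, 2]
Visit 5; enqueue 1 → queue [3, 4, 2, 1]
Visit 3; enqueue 14 → queue [4, 2, 1, 14]
Visit 4 → queue [2, 1, 14]
Visit 2 → queue [1, 14]
Visit 1; enqueue 12 → queue [14, 12]
Visit 14 → queue [12]
Visit 12; enqueue 6 → queue [6]
Visit 6 → queue []

8, 10, 9, 7, 15, 13, 11, 5, 3, 4, 2, 1, 14, 12, 6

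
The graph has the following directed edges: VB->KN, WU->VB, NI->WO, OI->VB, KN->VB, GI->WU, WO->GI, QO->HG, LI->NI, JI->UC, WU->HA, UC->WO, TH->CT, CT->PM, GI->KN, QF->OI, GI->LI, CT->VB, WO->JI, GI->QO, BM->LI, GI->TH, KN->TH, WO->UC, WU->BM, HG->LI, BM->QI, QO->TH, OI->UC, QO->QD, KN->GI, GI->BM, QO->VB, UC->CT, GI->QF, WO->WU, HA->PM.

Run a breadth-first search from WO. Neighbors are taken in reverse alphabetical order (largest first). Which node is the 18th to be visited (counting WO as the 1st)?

HG

Visit WO; enqueue WU, UC, JI, GI → queue [WU, UC, JI, GI]
Visit WU; enqueue VB, HA, BM → queue [UC, JI, GI, VB, HA, BM]
Visit UC; enqueue CT → queue [JI, GI, VB, HA, BM, CT]
Visit JI → queue [GI, VB, HA, BM, CT]
Visit GI; enqueue TH, QO, QF, LI, KN → queue [VB, HA, BM, CT, TH, QO, QF, LI, KN]
Visit VB → queue [HA, BM, CT, TH, QO, QF, LI, KN]
Visit HA; enqueue PM → queue [BM, CT, TH, QO, QF, LI, KN, PM]
Visit BM; enqueue QI → queue [CT, TH, QO, QF, LI, KN, PM, QI]
Visit CT → queue [TH, QO, QF, LI, KN, PM, QI]
Visit TH → queue [QO, QF, LI, KN, PM, QI]
Visit QO; enqueue QD, HG → queue [QF, LI, KN, PM, QI, QD, HG]
Visit QF; enqueue OI → queue [LI, KN, PM, QI, QD, HG, OI]
Visit LI; enqueue NI → queue [KN, PM, QI, QD, HG, OI, NI]
Visit KN → queue [PM, QI, QD, HG, OI, NI]
Visit PM → queue [QI, QD, HG, OI, NI]
Visit QI → queue [QD, HG, OI, NI]
Visit QD → queue [HG, OI, NI]
Visit HG → queue [OI, NI]
Visit OI → queue [NI]
Visit NI → queue []

Visit order: WO, WU, UC, JI, GI, VB, HA, BM, CT, TH, QO, QF, LI, KN, PM, QI, QD, HG, OI, NI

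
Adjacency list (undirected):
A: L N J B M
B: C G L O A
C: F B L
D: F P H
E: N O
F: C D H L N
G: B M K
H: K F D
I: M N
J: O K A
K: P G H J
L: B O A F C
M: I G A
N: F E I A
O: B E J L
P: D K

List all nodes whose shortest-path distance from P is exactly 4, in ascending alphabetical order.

E, I

Level 0: P
Level 1: D, K
Level 2: F, G, H, J
Level 3: A, B, C, L, M, N, O
Level 4: E, I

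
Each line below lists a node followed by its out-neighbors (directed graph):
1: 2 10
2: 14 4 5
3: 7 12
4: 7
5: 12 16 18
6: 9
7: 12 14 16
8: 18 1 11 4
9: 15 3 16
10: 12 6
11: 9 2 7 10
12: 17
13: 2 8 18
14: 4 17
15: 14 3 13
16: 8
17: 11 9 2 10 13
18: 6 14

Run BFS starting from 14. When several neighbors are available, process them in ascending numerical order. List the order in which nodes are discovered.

14 → 4 → 17 → 7 → 2 → 9 → 10 → 11 → 13 → 12 → 16 → 5 → 3 → 15 → 6 → 8 → 18 → 1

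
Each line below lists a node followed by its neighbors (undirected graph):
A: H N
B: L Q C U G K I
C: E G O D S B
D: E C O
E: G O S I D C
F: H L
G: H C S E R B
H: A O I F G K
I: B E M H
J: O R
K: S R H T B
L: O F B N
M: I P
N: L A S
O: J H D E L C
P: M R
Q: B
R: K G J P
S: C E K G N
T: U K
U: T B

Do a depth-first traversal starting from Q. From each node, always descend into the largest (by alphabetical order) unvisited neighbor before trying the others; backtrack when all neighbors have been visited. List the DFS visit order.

Q, B, U, T, K, S, N, L, O, J, R, P, M, I, H, G, E, D, C, F, A

Visit Q
Q → B
B → U
U → T
T → K
K → S
S → N
N → L
L → O
O → J
J → R
R → P
P → M
M → I
I → H
H → G
G → E
E → D
D → C
H → F
H → A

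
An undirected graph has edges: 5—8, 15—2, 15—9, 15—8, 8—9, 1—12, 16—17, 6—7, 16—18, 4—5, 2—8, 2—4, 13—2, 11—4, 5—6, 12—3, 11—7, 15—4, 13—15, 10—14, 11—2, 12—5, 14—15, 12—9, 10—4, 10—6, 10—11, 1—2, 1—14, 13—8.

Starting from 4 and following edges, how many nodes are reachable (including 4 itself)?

15

BFS from 4 visits: 4, 15, 11, 10, 5, 2, 14, 13, 9, 8, 7, 6, 12, 1, 3
Reachable nodes: 15 of 18 total.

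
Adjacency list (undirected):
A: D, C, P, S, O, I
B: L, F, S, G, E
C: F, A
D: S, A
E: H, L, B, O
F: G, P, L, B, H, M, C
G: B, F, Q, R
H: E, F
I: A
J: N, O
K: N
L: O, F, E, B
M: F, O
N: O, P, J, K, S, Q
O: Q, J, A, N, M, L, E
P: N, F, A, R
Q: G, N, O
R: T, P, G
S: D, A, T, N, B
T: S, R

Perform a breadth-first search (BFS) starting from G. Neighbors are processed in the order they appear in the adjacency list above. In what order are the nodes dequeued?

Visit G; enqueue B, F, Q, R → queue [B, F, Q, R]
Visit B; enqueue L, S, E → queue [F, Q, R, L, S, E]
Visit F; enqueue P, H, M, C → queue [Q, R, L, S, E, P, H, M, C]
Visit Q; enqueue N, O → queue [R, L, S, E, P, H, M, C, N, O]
Visit R; enqueue T → queue [L, S, E, P, H, M, C, N, O, T]
Visit L → queue [S, E, P, H, M, C, N, O, T]
Visit S; enqueue D, A → queue [E, P, H, M, C, N, O, T, D, A]
Visit E → queue [P, H, M, C, N, O, T, D, A]
Visit P → queue [H, M, C, N, O, T, D, A]
Visit H → queue [M, C, N, O, T, D, A]
Visit M → queue [C, N, O, T, D, A]
Visit C → queue [N, O, T, D, A]
Visit N; enqueue J, K → queue [O, T, D, A, J, K]
Visit O → queue [T, D, A, J, K]
Visit T → queue [D, A, J, K]
Visit D → queue [A, J, K]
Visit A; enqueue I → queue [J, K, I]
Visit J → queue [K, I]
Visit K → queue [I]
Visit I → queue []

G B F Q R L S E P H M C N O T D A J K I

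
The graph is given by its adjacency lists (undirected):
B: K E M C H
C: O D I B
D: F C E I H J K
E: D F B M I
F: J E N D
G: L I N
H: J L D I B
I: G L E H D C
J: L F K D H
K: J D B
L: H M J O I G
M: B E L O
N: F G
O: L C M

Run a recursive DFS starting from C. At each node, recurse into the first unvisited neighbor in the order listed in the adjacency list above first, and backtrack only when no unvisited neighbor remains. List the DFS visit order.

C O L H J F E D I G N K B M

Visit C
C → O
O → L
L → H
H → J
J → F
F → E
E → D
D → I
I → G
G → N
D → K
K → B
B → M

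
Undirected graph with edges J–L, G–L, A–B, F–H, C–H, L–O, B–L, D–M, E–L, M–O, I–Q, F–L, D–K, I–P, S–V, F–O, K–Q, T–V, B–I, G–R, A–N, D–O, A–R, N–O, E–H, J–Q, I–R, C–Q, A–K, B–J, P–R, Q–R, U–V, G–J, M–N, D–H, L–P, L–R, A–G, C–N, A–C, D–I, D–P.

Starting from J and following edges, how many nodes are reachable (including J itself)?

18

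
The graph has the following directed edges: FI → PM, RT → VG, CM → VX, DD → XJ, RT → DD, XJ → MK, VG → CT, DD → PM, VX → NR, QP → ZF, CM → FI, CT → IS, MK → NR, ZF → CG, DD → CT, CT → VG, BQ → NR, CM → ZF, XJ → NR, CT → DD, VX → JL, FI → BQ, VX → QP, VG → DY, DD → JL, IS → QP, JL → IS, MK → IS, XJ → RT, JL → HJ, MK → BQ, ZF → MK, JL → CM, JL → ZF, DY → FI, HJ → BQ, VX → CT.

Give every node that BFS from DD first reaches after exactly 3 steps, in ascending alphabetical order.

Level 0: DD
Level 1: CT, JL, PM, XJ
Level 2: CM, HJ, IS, MK, NR, RT, VG, ZF
Level 3: BQ, CG, DY, FI, QP, VX

BQ, CG, DY, FI, QP, VX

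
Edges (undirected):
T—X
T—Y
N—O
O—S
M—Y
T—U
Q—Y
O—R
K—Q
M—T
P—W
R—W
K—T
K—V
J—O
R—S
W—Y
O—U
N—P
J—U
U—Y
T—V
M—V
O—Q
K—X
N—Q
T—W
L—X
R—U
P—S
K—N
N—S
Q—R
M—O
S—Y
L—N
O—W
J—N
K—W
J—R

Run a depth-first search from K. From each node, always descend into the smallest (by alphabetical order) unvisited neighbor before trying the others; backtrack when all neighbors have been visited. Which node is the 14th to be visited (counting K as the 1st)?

V

Visit K
K → N
N → J
J → O
O → M
M → T
T → U
U → R
R → Q
Q → Y
Y → S
S → P
P → W
T → V
T → X
X → L

Visit order: K, N, J, O, M, T, U, R, Q, Y, S, P, W, V, X, L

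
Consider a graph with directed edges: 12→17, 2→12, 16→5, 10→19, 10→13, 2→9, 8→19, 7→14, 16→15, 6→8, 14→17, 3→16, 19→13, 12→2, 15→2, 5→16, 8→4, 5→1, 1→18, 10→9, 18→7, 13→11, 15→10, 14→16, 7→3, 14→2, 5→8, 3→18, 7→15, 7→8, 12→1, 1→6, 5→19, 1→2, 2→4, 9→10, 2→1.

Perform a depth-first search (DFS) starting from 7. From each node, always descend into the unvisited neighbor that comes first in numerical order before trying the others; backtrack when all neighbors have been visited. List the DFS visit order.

Visit 7
7 → 3
3 → 16
16 → 5
5 → 1
1 → 2
2 → 4
2 → 9
9 → 10
10 → 13
13 → 11
10 → 19
2 → 12
12 → 17
1 → 6
6 → 8
1 → 18
16 → 15
7 → 14

7 → 3 → 16 → 5 → 1 → 2 → 4 → 9 → 10 → 13 → 11 → 19 → 12 → 17 → 6 → 8 → 18 → 15 → 14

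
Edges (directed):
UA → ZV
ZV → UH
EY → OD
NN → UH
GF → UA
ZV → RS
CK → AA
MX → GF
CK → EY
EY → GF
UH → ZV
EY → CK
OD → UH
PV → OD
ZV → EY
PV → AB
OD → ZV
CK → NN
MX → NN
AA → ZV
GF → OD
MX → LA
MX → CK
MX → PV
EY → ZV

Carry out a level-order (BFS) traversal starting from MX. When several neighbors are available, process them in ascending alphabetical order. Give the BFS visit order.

Visit MX; enqueue CK, GF, LA, NN, PV → queue [CK, GF, LA, NN, PV]
Visit CK; enqueue AA, EY → queue [GF, LA, NN, PV, AA, EY]
Visit GF; enqueue OD, UA → queue [LA, NN, PV, AA, EY, OD, UA]
Visit LA → queue [NN, PV, AA, EY, OD, UA]
Visit NN; enqueue UH → queue [PV, AA, EY, OD, UA, UH]
Visit PV; enqueue AB → queue [AA, EY, OD, UA, UH, AB]
Visit AA; enqueue ZV → queue [EY, OD, UA, UH, AB, ZV]
Visit EY → queue [OD, UA, UH, AB, ZV]
Visit OD → queue [UA, UH, AB, ZV]
Visit UA → queue [UH, AB, ZV]
Visit UH → queue [AB, ZV]
Visit AB → queue [ZV]
Visit ZV; enqueue RS → queue [RS]
Visit RS → queue []

MX, CK, GF, LA, NN, PV, AA, EY, OD, UA, UH, AB, ZV, RS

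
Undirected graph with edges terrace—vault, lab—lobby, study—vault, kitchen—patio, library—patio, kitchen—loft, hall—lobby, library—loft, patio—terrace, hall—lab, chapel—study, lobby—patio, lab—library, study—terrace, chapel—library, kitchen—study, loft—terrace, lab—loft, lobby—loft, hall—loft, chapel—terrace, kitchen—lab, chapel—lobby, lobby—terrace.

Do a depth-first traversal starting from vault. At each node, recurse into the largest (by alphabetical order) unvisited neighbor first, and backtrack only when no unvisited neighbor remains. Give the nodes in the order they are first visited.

Visit vault
vault → terrace
terrace → study
study → kitchen
kitchen → patio
patio → lobby
lobby → loft
loft → library
library → lab
lab → hall
library → chapel

vault terrace study kitchen patio lobby loft library lab hall chapel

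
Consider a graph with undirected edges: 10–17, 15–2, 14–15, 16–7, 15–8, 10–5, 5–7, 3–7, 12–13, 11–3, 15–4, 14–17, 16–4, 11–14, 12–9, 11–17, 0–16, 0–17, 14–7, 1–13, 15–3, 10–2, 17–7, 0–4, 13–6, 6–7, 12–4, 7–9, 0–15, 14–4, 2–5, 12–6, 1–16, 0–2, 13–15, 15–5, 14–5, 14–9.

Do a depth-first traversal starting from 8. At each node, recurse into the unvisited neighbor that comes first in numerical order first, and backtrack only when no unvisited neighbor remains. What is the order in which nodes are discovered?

8 -> 15 -> 0 -> 2 -> 5 -> 7 -> 3 -> 11 -> 14 -> 4 -> 12 -> 6 -> 13 -> 1 -> 16 -> 9 -> 17 -> 10

Visit 8
8 → 15
15 → 0
0 → 2
2 → 5
5 → 7
7 → 3
3 → 11
11 → 14
14 → 4
4 → 12
12 → 6
6 → 13
13 → 1
1 → 16
12 → 9
14 → 17
17 → 10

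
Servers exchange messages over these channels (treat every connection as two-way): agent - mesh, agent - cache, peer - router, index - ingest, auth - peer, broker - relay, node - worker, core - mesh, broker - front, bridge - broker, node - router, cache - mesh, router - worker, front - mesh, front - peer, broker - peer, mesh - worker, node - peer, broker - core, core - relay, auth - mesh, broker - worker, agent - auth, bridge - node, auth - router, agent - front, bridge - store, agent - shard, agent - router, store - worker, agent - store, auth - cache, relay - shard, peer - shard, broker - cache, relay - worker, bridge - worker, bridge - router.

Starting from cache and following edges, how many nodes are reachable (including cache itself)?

BFS from cache visits: cache, agent, auth, broker, mesh, front, router, shard, store, peer, bridge, core, relay, worker, node
Reachable nodes: 15 of 17 total.

15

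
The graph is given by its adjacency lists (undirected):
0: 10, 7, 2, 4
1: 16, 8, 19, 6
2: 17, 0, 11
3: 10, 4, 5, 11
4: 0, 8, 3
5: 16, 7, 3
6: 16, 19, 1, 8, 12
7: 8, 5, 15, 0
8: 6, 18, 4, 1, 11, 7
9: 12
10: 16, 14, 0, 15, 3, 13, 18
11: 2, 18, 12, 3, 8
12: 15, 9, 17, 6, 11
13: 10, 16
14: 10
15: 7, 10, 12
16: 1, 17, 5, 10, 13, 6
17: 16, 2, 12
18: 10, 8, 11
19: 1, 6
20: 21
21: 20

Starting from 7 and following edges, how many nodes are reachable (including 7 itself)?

20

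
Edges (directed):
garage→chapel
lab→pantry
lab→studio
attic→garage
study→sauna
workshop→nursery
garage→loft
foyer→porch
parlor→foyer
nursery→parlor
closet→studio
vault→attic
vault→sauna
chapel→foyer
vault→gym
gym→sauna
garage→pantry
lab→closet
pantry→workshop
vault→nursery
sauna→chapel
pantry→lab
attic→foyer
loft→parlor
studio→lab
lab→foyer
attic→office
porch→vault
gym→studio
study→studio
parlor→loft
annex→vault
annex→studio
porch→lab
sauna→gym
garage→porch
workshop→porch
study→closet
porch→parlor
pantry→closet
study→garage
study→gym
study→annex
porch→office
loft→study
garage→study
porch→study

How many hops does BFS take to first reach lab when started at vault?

Level 0: vault
Level 1: attic, gym, nursery, sauna
Level 2: chapel, foyer, garage, office, parlor, studio
Level 3: lab, loft, pantry, porch, study
Level 4: annex, closet, workshop
lab first appears at level 3.

3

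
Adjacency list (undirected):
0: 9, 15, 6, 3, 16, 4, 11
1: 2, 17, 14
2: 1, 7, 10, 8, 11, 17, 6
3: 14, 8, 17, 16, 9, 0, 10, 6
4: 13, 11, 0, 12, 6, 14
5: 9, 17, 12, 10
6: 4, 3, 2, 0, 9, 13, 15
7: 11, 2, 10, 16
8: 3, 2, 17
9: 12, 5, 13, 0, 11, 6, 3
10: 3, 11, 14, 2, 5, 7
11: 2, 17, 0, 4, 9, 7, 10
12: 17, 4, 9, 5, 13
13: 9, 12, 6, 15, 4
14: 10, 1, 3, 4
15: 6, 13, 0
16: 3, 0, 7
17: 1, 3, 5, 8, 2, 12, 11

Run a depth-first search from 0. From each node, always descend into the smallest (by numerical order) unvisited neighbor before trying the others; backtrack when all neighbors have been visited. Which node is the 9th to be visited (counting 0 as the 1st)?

Visit 0
0 → 3
3 → 6
6 → 2
2 → 1
1 → 14
14 → 4
4 → 11
11 → 7
7 → 10
10 → 5
5 → 9
9 → 12
12 → 13
13 → 15
12 → 17
17 → 8
7 → 16

Visit order: 0, 3, 6, 2, 1, 14, 4, 11, 7, 10, 5, 9, 12, 13, 15, 17, 8, 16

7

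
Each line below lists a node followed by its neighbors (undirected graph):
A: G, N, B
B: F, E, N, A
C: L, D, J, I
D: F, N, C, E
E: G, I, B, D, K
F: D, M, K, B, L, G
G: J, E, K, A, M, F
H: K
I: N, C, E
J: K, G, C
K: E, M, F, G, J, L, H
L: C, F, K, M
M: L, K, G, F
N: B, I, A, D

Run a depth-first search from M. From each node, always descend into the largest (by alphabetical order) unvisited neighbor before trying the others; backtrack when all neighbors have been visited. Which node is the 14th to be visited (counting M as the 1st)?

Visit M
M → L
L → K
K → J
J → G
G → F
F → D
D → N
N → I
I → E
E → B
B → A
I → C
K → H

Visit order: M, L, K, J, G, F, D, N, I, E, B, A, C, H

H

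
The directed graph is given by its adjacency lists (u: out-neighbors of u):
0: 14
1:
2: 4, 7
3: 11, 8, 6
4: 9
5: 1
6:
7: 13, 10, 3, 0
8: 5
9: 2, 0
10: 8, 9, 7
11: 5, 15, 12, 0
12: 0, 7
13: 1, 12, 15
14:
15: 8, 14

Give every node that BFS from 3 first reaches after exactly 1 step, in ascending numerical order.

Level 0: 3
Level 1: 6, 8, 11
Level 2: 0, 5, 12, 15
Level 3: 1, 7, 14
Level 4: 10, 13
Level 5: 9
Level 6: 2
Level 7: 4

6, 8, 11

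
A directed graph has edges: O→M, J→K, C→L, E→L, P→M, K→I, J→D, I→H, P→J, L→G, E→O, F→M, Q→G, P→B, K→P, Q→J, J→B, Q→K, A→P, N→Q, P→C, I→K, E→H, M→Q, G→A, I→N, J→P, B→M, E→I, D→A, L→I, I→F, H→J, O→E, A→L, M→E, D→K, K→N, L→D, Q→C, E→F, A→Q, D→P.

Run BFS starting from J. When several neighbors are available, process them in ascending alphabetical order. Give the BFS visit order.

Visit J; enqueue B, D, K, P → queue [B, D, K, P]
Visit B; enqueue M → queue [D, K, P, M]
Visit D; enqueue A → queue [K, P, M, A]
Visit K; enqueue I, N → queue [P, M, A, I, N]
Visit P; enqueue C → queue [M, A, I, N, C]
Visit M; enqueue E, Q → queue [A, I, N, C, E, Q]
Visit A; enqueue L → queue [I, N, C, E, Q, L]
Visit I; enqueue F, H → queue [N, C, E, Q, L, F, H]
Visit N → queue [C, E, Q, L, F, H]
Visit C → queue [E, Q, L, F, H]
Visit E; enqueue O → queue [Q, L, F, H, O]
Visit Q; enqueue G → queue [L, F, H, O, G]
Visit L → queue [F, H, O, G]
Visit F → queue [H, O, G]
Visit H → queue [O, G]
Visit O → queue [G]
Visit G → queue []

J, B, D, K, P, M, A, I, N, C, E, Q, L, F, H, O, G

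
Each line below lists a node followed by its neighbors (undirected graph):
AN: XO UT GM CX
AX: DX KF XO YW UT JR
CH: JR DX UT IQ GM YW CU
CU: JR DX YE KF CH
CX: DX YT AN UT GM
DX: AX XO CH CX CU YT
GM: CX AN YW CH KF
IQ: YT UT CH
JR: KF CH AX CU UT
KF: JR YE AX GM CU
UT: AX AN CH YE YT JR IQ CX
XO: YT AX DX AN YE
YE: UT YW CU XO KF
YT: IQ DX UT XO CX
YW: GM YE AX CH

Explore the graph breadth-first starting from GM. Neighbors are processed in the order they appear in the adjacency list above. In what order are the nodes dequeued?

Visit GM; enqueue CX, AN, YW, CH, KF → queue [CX, AN, YW, CH, KF]
Visit CX; enqueue DX, YT, UT → queue [AN, YW, CH, KF, DX, YT, UT]
Visit AN; enqueue XO → queue [YW, CH, KF, DX, YT, UT, XO]
Visit YW; enqueue YE, AX → queue [CH, KF, DX, YT, UT, XO, YE, AX]
Visit CH; enqueue JR, IQ, CU → queue [KF, DX, YT, UT, XO, YE, AX, JR, IQ, CU]
Visit KF → queue [DX, YT, UT, XO, YE, AX, JR, IQ, CU]
Visit DX → queue [YT, UT, XO, YE, AX, JR, IQ, CU]
Visit YT → queue [UT, XO, YE, AX, JR, IQ, CU]
Visit UT → queue [XO, YE, AX, JR, IQ, CU]
Visit XO → queue [YE, AX, JR, IQ, CU]
Visit YE → queue [AX, JR, IQ, CU]
Visit AX → queue [JR, IQ, CU]
Visit JR → queue [IQ, CU]
Visit IQ → queue [CU]
Visit CU → queue []

GM -> CX -> AN -> YW -> CH -> KF -> DX -> YT -> UT -> XO -> YE -> AX -> JR -> IQ -> CU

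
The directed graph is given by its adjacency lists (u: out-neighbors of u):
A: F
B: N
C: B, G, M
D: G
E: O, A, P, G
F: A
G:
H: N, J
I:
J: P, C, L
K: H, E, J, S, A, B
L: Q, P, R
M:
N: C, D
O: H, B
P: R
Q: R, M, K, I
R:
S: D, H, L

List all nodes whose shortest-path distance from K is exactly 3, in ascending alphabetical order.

M, Q, R

Level 0: K
Level 1: A, B, E, H, J, S
Level 2: C, D, F, G, L, N, O, P
Level 3: M, Q, R
Level 4: I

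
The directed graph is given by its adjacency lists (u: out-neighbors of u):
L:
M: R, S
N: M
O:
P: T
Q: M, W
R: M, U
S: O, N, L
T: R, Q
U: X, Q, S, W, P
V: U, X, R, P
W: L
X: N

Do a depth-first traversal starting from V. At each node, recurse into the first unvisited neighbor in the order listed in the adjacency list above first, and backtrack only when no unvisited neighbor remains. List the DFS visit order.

Visit V
V → U
U → X
X → N
N → M
M → R
M → S
S → O
S → L
U → Q
Q → W
U → P
P → T

V, U, X, N, M, R, S, O, L, Q, W, P, T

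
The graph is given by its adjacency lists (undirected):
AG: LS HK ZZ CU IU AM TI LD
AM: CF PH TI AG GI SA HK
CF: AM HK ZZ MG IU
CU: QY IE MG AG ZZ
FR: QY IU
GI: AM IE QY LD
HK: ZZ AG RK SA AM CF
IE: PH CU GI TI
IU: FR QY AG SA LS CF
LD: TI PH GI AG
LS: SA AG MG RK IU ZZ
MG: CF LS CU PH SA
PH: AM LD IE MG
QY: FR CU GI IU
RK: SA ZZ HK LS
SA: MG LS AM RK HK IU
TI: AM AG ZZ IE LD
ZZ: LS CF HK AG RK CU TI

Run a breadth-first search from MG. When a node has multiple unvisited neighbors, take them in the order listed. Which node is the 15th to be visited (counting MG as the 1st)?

Visit MG; enqueue CF, LS, CU, PH, SA → queue [CF, LS, CU, PH, SA]
Visit CF; enqueue AM, HK, ZZ, IU → queue [LS, CU, PH, SA, AM, HK, ZZ, IU]
Visit LS; enqueue AG, RK → queue [CU, PH, SA, AM, HK, ZZ, IU, AG, RK]
Visit CU; enqueue QY, IE → queue [PH, SA, AM, HK, ZZ, IU, AG, RK, QY, IE]
Visit PH; enqueue LD → queue [SA, AM, HK, ZZ, IU, AG, RK, QY, IE, LD]
Visit SA → queue [AM, HK, ZZ, IU, AG, RK, QY, IE, LD]
Visit AM; enqueue TI, GI → queue [HK, ZZ, IU, AG, RK, QY, IE, LD, TI, GI]
Visit HK → queue [ZZ, IU, AG, RK, QY, IE, LD, TI, GI]
Visit ZZ → queue [IU, AG, RK, QY, IE, LD, TI, GI]
Visit IU; enqueue FR → queue [AG, RK, QY, IE, LD, TI, GI, FR]
Visit AG → queue [RK, QY, IE, LD, TI, GI, FR]
Visit RK → queue [QY, IE, LD, TI, GI, FR]
Visit QY → queue [IE, LD, TI, GI, FR]
Visit IE → queue [LD, TI, GI, FR]
Visit LD → queue [TI, GI, FR]
Visit TI → queue [GI, FR]
Visit GI → queue [FR]
Visit FR → queue []

Visit order: MG, CF, LS, CU, PH, SA, AM, HK, ZZ, IU, AG, RK, QY, IE, LD, TI, GI, FR

LD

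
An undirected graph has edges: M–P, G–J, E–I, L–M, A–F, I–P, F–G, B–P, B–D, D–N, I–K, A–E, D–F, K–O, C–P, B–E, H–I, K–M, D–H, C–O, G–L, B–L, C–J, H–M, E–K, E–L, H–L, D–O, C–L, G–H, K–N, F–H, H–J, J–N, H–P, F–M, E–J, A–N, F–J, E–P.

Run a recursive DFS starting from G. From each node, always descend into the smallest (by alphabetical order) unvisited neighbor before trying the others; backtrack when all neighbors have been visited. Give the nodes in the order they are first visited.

Visit G
G → F
F → A
A → E
E → B
B → D
D → H
H → I
I → K
K → M
M → L
L → C
C → J
J → N
C → O
C → P

G, F, A, E, B, D, H, I, K, M, L, C, J, N, O, P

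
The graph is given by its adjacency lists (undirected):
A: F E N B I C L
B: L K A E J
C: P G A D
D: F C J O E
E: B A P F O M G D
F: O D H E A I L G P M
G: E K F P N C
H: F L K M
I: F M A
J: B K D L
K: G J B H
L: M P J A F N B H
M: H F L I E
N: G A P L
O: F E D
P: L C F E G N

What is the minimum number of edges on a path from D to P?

Level 0: D
Level 1: C, E, F, J, O
Level 2: A, B, G, H, I, K, L, M, P
Level 3: N
P first appears at level 2.

2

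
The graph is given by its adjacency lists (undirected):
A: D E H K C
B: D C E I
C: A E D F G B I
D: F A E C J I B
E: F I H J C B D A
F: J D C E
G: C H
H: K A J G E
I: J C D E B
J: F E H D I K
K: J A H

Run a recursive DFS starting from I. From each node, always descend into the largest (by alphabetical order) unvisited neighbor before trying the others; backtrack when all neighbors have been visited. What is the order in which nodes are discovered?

I, J, K, H, G, C, F, E, D, B, A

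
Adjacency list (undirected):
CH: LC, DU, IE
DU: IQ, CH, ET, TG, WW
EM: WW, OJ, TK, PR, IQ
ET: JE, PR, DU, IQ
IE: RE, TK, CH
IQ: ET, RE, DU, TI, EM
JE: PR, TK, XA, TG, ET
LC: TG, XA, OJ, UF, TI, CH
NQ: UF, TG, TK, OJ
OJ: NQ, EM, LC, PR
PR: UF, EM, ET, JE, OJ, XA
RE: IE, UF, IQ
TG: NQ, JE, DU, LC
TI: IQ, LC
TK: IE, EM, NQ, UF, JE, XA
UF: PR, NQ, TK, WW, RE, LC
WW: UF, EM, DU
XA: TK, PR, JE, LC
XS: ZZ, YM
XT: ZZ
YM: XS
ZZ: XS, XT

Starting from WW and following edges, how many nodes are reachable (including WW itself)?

BFS from WW visits: WW, UF, EM, DU, PR, NQ, TK, RE, LC, OJ, IQ, CH, ET, TG, JE, XA, IE, TI
Reachable nodes: 18 of 22 total.

18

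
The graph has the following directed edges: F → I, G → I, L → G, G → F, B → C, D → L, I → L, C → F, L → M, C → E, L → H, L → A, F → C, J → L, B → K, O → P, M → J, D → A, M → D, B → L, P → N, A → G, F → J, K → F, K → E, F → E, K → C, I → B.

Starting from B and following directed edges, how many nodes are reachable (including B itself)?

BFS from B visits: B, L, K, C, M, H, G, A, F, E, J, D, I
Reachable nodes: 13 of 16 total.

13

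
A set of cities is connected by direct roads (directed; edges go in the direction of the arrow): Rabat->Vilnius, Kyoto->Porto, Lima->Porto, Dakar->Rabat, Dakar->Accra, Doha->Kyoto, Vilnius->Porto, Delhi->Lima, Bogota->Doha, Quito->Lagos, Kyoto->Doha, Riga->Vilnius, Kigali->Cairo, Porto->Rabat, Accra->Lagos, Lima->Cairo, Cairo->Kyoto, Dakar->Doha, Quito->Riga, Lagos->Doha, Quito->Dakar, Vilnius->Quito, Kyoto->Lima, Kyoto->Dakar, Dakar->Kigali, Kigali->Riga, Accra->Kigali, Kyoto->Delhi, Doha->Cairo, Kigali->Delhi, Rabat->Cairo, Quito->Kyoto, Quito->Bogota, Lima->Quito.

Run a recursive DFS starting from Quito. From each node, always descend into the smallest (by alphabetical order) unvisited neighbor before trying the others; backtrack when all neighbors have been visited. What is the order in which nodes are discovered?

Visit Quito
Quito → Bogota
Bogota → Doha
Doha → Cairo
Cairo → Kyoto
Kyoto → Dakar
Dakar → Accra
Accra → Kigali
Kigali → Delhi
Delhi → Lima
Lima → Porto
Porto → Rabat
Rabat → Vilnius
Kigali → Riga
Accra → Lagos

Quito Bogota Doha Cairo Kyoto Dakar Accra Kigali Delhi Lima Porto Rabat Vilnius Riga Lagos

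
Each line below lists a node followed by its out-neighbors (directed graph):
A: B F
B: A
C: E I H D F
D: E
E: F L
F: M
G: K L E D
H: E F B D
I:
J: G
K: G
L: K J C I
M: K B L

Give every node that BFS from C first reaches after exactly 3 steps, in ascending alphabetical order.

Level 0: C
Level 1: D, E, F, H, I
Level 2: B, L, M
Level 3: A, J, K
Level 4: G

A, J, K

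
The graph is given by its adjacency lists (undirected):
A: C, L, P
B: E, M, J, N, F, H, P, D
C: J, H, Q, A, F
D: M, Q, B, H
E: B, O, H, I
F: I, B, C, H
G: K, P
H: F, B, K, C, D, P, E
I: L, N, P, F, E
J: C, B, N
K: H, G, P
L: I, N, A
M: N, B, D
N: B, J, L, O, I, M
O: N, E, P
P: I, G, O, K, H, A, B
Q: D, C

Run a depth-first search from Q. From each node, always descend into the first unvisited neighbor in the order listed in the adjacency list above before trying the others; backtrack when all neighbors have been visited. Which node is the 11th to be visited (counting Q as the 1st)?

A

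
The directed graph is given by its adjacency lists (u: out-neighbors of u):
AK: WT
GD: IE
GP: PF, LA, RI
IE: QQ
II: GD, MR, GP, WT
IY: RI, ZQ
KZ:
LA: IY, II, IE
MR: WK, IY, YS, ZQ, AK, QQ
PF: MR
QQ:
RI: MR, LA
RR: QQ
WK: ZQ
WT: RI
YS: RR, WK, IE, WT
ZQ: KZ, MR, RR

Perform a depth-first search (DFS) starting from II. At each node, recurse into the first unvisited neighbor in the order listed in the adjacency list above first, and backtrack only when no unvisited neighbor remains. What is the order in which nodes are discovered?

II -> GD -> IE -> QQ -> MR -> WK -> ZQ -> KZ -> RR -> IY -> RI -> LA -> YS -> WT -> AK -> GP -> PF

Visit II
II → GD
GD → IE
IE → QQ
II → MR
MR → WK
WK → ZQ
ZQ → KZ
ZQ → RR
MR → IY
IY → RI
RI → LA
MR → YS
YS → WT
MR → AK
II → GP
GP → PF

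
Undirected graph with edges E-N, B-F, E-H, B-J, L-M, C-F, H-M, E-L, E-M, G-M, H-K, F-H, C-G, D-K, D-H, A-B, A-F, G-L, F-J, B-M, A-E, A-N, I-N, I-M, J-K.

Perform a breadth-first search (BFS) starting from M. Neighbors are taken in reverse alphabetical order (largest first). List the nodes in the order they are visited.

Visit M; enqueue L, I, H, G, E, B → queue [L, I, H, G, E, B]
Visit L → queue [I, H, G, E, B]
Visit I; enqueue N → queue [H, G, E, B, N]
Visit H; enqueue K, F, D → queue [G, E, B, N, K, F, D]
Visit G; enqueue C → queue [E, B, N, K, F, D, C]
Visit E; enqueue A → queue [B, N, K, F, D, C, A]
Visit B; enqueue J → queue [N, K, F, D, C, A, J]
Visit N → queue [K, F, D, C, A, J]
Visit K → queue [F, D, C, A, J]
Visit F → queue [D, C, A, J]
Visit D → queue [C, A, J]
Visit C → queue [A, J]
Visit A → queue [J]
Visit J → queue []

M → L → I → H → G → E → B → N → K → F → D → C → A → J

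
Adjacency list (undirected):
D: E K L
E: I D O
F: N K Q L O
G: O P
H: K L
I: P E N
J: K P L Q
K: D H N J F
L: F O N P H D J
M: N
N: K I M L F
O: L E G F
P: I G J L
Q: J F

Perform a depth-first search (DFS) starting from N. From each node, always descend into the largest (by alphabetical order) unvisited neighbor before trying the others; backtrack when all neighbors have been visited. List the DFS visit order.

N M L P J Q F O G E I D K H

Visit N
N → M
N → L
L → P
P → J
J → Q
Q → F
F → O
O → G
O → E
E → I
E → D
D → K
K → H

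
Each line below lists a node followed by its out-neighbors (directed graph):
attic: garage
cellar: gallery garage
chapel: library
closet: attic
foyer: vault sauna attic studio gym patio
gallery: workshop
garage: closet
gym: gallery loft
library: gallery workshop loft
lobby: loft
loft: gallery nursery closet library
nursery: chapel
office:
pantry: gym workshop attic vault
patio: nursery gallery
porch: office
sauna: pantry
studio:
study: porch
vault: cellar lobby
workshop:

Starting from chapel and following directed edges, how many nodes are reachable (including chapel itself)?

9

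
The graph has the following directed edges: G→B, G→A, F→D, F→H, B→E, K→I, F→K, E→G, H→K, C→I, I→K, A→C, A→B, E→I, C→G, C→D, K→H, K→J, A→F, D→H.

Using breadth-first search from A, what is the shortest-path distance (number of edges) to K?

Level 0: A
Level 1: B, C, F
Level 2: D, E, G, H, I, K
Level 3: J
K first appears at level 2.

2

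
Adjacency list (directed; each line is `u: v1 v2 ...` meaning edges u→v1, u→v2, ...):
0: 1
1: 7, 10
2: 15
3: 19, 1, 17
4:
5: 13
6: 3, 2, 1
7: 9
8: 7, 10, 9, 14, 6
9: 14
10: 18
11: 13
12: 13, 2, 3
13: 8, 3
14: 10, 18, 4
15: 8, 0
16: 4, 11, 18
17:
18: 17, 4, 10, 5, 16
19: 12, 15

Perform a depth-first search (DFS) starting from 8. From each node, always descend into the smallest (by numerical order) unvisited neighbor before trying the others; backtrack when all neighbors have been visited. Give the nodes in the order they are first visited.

Visit 8
8 → 6
6 → 1
1 → 7
7 → 9
9 → 14
14 → 4
14 → 10
10 → 18
18 → 5
5 → 13
13 → 3
3 → 17
3 → 19
19 → 12
12 → 2
2 → 15
15 → 0
18 → 16
16 → 11

8, 6, 1, 7, 9, 14, 4, 10, 18, 5, 13, 3, 17, 19, 12, 2, 15, 0, 16, 11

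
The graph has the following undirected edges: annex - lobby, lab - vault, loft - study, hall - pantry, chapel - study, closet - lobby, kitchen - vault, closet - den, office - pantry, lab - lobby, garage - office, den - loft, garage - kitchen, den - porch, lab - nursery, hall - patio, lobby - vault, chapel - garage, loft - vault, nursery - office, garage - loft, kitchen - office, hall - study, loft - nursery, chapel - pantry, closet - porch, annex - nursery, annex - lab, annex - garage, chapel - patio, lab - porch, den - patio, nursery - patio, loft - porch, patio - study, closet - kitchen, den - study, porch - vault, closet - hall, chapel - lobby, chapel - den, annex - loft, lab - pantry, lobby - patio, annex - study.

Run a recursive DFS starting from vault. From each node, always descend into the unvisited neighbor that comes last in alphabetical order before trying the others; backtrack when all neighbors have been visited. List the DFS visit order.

Visit vault
vault → porch
porch → loft
loft → study
study → patio
patio → nursery
nursery → office
office → pantry
pantry → lab
lab → lobby
lobby → closet
closet → kitchen
kitchen → garage
garage → chapel
chapel → den
garage → annex
closet → hall

vault -> porch -> loft -> study -> patio -> nursery -> office -> pantry -> lab -> lobby -> closet -> kitchen -> garage -> chapel -> den -> annex -> hall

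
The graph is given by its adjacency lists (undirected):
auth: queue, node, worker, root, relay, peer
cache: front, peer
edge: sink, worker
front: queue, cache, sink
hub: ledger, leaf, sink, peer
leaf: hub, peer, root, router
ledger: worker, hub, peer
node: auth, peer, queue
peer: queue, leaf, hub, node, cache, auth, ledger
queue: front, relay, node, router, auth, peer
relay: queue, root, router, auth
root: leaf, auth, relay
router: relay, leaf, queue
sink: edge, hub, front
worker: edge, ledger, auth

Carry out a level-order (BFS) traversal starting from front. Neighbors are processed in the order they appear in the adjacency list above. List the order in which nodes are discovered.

Visit front; enqueue queue, cache, sink → queue [queue, cache, sink]
Visit queue; enqueue relay, node, router, auth, peer → queue [cache, sink, relay, node, router, auth, peer]
Visit cache → queue [sink, relay, node, router, auth, peer]
Visit sink; enqueue edge, hub → queue [relay, node, router, auth, peer, edge, hub]
Visit relay; enqueue root → queue [node, router, auth, peer, edge, hub, root]
Visit node → queue [router, auth, peer, edge, hub, root]
Visit router; enqueue leaf → queue [auth, peer, edge, hub, root, leaf]
Visit auth; enqueue worker → queue [peer, edge, hub, root, leaf, worker]
Visit peer; enqueue ledger → queue [edge, hub, root, leaf, worker, ledger]
Visit edge → queue [hub, root, leaf, worker, ledger]
Visit hub → queue [root, leaf, worker, ledger]
Visit root → queue [leaf, worker, ledger]
Visit leaf → queue [worker, ledger]
Visit worker → queue [ledger]
Visit ledger → queue []

front → queue → cache → sink → relay → node → router → auth → peer → edge → hub → root → leaf → worker → ledger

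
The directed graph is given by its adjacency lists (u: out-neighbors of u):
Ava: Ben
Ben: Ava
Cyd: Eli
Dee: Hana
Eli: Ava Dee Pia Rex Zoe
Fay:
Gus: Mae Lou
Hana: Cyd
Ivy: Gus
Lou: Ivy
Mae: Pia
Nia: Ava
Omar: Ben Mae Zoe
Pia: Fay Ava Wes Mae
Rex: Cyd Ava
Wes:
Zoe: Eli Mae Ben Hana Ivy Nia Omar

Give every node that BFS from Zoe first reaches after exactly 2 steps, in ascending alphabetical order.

Ava, Cyd, Dee, Gus, Pia, Rex

Level 0: Zoe
Level 1: Ben, Eli, Hana, Ivy, Mae, Nia, Omar
Level 2: Ava, Cyd, Dee, Gus, Pia, Rex
Level 3: Fay, Lou, Wes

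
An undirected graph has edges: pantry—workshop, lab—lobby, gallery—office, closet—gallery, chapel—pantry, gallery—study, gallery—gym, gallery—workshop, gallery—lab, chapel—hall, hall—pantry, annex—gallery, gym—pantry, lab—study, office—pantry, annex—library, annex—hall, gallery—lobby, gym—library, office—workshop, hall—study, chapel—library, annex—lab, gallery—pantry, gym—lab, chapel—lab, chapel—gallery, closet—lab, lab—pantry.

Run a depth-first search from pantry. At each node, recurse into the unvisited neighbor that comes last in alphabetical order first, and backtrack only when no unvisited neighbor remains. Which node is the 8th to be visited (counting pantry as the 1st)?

gym

Visit pantry
pantry → workshop
workshop → office
office → gallery
gallery → study
study → lab
lab → lobby
lab → gym
gym → library
library → chapel
chapel → hall
hall → annex
lab → closet

Visit order: pantry, workshop, office, gallery, study, lab, lobby, gym, library, chapel, hall, annex, closet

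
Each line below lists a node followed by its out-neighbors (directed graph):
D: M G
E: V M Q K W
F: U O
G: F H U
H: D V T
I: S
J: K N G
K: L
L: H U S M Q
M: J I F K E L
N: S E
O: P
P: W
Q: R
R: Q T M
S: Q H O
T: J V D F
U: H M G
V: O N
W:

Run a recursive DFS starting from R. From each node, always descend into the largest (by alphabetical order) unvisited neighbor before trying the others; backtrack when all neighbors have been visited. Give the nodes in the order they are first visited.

Visit R
R → T
T → V
V → O
O → P
P → W
V → N
N → S
S → Q
S → H
H → D
D → M
M → L
L → U
U → G
G → F
M → K
M → J
M → I
M → E

R T V O P W N S Q H D M L U G F K J I E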